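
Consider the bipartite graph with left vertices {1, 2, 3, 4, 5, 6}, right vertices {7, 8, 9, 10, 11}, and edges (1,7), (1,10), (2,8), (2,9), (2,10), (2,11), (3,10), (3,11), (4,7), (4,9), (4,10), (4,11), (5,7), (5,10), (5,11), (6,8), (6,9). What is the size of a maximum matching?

Step 1: List the neighbors of each left vertex:
  1: 7, 10
  2: 8, 9, 10, 11
  3: 10, 11
  4: 7, 9, 10, 11
  5: 7, 10, 11
  6: 8, 9

Step 2: Greedily match left vertices, then look for augmenting paths:
  Match 1 -- 7
  Match 2 -- 8
  Match 3 -- 10
  Match 4 -- 9
  Match 5 -- 11
  No augmenting path remains.

Step 3: Verify this is maximum:
  Matching size 5 = min(|L|, |R|) = min(6, 5), which is an upper bound, so this matching is maximum.

Maximum matching: {(1,7), (2,8), (3,10), (4,9), (5,11)}
Size: 5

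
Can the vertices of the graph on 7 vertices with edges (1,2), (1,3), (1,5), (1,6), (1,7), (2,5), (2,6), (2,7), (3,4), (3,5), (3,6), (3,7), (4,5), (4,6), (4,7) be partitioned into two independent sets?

Step 1: Attempt 2-coloring using BFS:
  Start at vertex 1, assign color 0
  Color vertex 2 with color 1 (neighbor of 1)
  Color vertex 3 with color 1 (neighbor of 1)
  Color vertex 5 with color 1 (neighbor of 1)
  Color vertex 6 with color 1 (neighbor of 1)
  Color vertex 7 with color 1 (neighbor of 1)

Step 2: Conflict found! Vertices 2 and 5 are adjacent but have the same color.
This means the graph contains an odd cycle.

The graph is NOT bipartite.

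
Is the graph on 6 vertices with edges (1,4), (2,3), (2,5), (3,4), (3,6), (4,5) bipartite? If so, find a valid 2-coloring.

Step 1: Attempt 2-coloring using BFS:
  Start at vertex 1, assign color 0
  Color vertex 4 with color 1 (neighbor of 1)
  Color vertex 3 with color 0 (neighbor of 4)
  Color vertex 5 with color 0 (neighbor of 4)
  Color vertex 2 with color 1 (neighbor of 3)
  Color vertex 6 with color 1 (neighbor of 3)

Step 2: 2-coloring succeeded. No conflicts found.
  Set A (color 0): {1, 3, 5}
  Set B (color 1): {2, 4, 6}

The graph is bipartite with partition {1, 3, 5}, {2, 4, 6}.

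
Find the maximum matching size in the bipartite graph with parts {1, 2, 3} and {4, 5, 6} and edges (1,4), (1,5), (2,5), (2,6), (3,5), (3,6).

Step 1: List the neighbors of each left vertex:
  1: 4, 5
  2: 5, 6
  3: 5, 6

Step 2: Greedily match left vertices, then look for augmenting paths:
  Match 1 -- 4
  Match 2 -- 5
  Match 3 -- 6
  No augmenting path remains.

Step 3: Verify this is maximum:
  Matching size 3 = min(|L|, |R|) = min(3, 3), which is an upper bound, so this matching is maximum.

Maximum matching: {(1,4), (2,5), (3,6)}
Size: 3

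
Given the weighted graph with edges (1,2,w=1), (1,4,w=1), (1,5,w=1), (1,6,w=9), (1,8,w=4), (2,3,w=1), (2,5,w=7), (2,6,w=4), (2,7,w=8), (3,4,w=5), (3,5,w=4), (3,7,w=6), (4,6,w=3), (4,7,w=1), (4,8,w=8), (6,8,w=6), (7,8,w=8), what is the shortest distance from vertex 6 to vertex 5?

Step 1: Build adjacency list with weights:
  1: 2(w=1), 4(w=1), 5(w=1), 6(w=9), 8(w=4)
  2: 1(w=1), 3(w=1), 5(w=7), 6(w=4), 7(w=8)
  3: 2(w=1), 4(w=5), 5(w=4), 7(w=6)
  4: 1(w=1), 3(w=5), 6(w=3), 7(w=1), 8(w=8)
  5: 1(w=1), 2(w=7), 3(w=4)
  6: 1(w=9), 2(w=4), 4(w=3), 8(w=6)
  7: 2(w=8), 3(w=6), 4(w=1), 8(w=8)
  8: 1(w=4), 4(w=8), 6(w=6), 7(w=8)

Step 2: Apply Dijkstra's algorithm from vertex 6:
  Visit vertex 6 (distance=0)
    Update dist[1] = 9
    Update dist[2] = 4
    Update dist[4] = 3
    Update dist[8] = 6
  Visit vertex 4 (distance=3)
    Update dist[1] = 4
    Update dist[3] = 8
    Update dist[7] = 4
  Visit vertex 1 (distance=4)
    Update dist[5] = 5
  Visit vertex 2 (distance=4)
    Update dist[3] = 5
  Visit vertex 7 (distance=4)
  Visit vertex 3 (distance=5)
  Visit vertex 5 (distance=5)

Step 3: Shortest path: 6 -> 4 -> 1 -> 5
Total weight: 3 + 1 + 1 = 5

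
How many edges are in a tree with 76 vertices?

A tree on n vertices always has exactly n - 1 edges.
For n = 76: edges = 76 - 1 = 75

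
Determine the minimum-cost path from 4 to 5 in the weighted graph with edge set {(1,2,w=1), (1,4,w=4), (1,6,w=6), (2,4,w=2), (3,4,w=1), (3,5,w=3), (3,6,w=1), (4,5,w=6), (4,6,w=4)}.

Step 1: Build adjacency list with weights:
  1: 2(w=1), 4(w=4), 6(w=6)
  2: 1(w=1), 4(w=2)
  3: 4(w=1), 5(w=3), 6(w=1)
  4: 1(w=4), 2(w=2), 3(w=1), 5(w=6), 6(w=4)
  5: 3(w=3), 4(w=6)
  6: 1(w=6), 3(w=1), 4(w=4)

Step 2: Apply Dijkstra's algorithm from vertex 4:
  Visit vertex 4 (distance=0)
    Update dist[1] = 4
    Update dist[2] = 2
    Update dist[3] = 1
    Update dist[5] = 6
    Update dist[6] = 4
  Visit vertex 3 (distance=1)
    Update dist[5] = 4
    Update dist[6] = 2
  Visit vertex 2 (distance=2)
    Update dist[1] = 3
  Visit vertex 6 (distance=2)
  Visit vertex 1 (distance=3)
  Visit vertex 5 (distance=4)

Step 3: Shortest path: 4 -> 3 -> 5
Total weight: 1 + 3 = 4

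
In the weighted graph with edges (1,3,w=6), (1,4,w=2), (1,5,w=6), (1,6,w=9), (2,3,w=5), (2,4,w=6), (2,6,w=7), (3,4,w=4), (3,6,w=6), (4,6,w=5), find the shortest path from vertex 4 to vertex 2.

Step 1: Build adjacency list with weights:
  1: 3(w=6), 4(w=2), 5(w=6), 6(w=9)
  2: 3(w=5), 4(w=6), 6(w=7)
  3: 1(w=6), 2(w=5), 4(w=4), 6(w=6)
  4: 1(w=2), 2(w=6), 3(w=4), 6(w=5)
  5: 1(w=6)
  6: 1(w=9), 2(w=7), 3(w=6), 4(w=5)

Step 2: Apply Dijkstra's algorithm from vertex 4:
  Visit vertex 4 (distance=0)
    Update dist[1] = 2
    Update dist[2] = 6
    Update dist[3] = 4
    Update dist[6] = 5
  Visit vertex 1 (distance=2)
    Update dist[5] = 8
  Visit vertex 3 (distance=4)
  Visit vertex 6 (distance=5)
  Visit vertex 2 (distance=6)

Step 3: Shortest path: 4 -> 2
Total weight: 6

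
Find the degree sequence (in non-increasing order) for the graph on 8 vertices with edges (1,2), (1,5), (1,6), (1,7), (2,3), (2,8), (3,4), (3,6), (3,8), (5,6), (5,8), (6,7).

Step 1: Count edges incident to each vertex:
  deg(1) = 4 (neighbors: 2, 5, 6, 7)
  deg(2) = 3 (neighbors: 1, 3, 8)
  deg(3) = 4 (neighbors: 2, 4, 6, 8)
  deg(4) = 1 (neighbors: 3)
  deg(5) = 3 (neighbors: 1, 6, 8)
  deg(6) = 4 (neighbors: 1, 3, 5, 7)
  deg(7) = 2 (neighbors: 1, 6)
  deg(8) = 3 (neighbors: 2, 3, 5)

Step 2: Sort degrees in non-increasing order:
  Degrees: [4, 3, 4, 1, 3, 4, 2, 3] -> sorted: [4, 4, 4, 3, 3, 3, 2, 1]

Degree sequence: [4, 4, 4, 3, 3, 3, 2, 1]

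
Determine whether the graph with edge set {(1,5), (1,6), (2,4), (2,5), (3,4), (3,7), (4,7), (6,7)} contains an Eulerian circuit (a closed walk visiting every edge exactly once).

Step 1: Find the degree of each vertex:
  deg(1) = 2
  deg(2) = 2
  deg(3) = 2
  deg(4) = 3
  deg(5) = 2
  deg(6) = 2
  deg(7) = 3

Step 2: Count vertices with odd degree:
  Odd-degree vertices: 4, 7 (2 total)

Step 3: Apply Euler's theorem:
  - Eulerian circuit exists iff graph is connected and all vertices have even degree
  - Eulerian path exists iff graph is connected and has 0 or 2 odd-degree vertices

Graph is connected with exactly 2 odd-degree vertices (4, 7).
Eulerian path exists (starting and ending at the odd-degree vertices), but no Eulerian circuit.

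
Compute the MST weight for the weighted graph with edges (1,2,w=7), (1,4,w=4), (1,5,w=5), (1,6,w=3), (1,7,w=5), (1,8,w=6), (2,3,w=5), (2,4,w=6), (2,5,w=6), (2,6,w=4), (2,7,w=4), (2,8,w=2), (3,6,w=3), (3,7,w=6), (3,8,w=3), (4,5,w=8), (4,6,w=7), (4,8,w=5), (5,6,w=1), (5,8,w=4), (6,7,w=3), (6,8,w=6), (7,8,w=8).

Apply Kruskal's algorithm (sort edges by weight, add if no cycle):

Sorted edges by weight:
  (5,6) w=1
  (2,8) w=2
  (1,6) w=3
  (3,6) w=3
  (3,8) w=3
  (6,7) w=3
  (1,4) w=4
  (2,7) w=4
  (2,6) w=4
  (5,8) w=4
  (1,5) w=5
  (1,7) w=5
  (2,3) w=5
  (4,8) w=5
  (1,8) w=6
  (2,4) w=6
  (2,5) w=6
  (3,7) w=6
  (6,8) w=6
  (1,2) w=7
  (4,6) w=7
  (4,5) w=8
  (7,8) w=8

Add edge (5,6) w=1 -- no cycle. Running total: 1
Add edge (2,8) w=2 -- no cycle. Running total: 3
Add edge (1,6) w=3 -- no cycle. Running total: 6
Add edge (3,6) w=3 -- no cycle. Running total: 9
Add edge (3,8) w=3 -- no cycle. Running total: 12
Add edge (6,7) w=3 -- no cycle. Running total: 15
Add edge (1,4) w=4 -- no cycle. Running total: 19

MST edges: (5,6,w=1), (2,8,w=2), (1,6,w=3), (3,6,w=3), (3,8,w=3), (6,7,w=3), (1,4,w=4)
Total MST weight: 1 + 2 + 3 + 3 + 3 + 3 + 4 = 19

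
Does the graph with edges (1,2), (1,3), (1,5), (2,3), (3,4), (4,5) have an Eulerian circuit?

Step 1: Find the degree of each vertex:
  deg(1) = 3
  deg(2) = 2
  deg(3) = 3
  deg(4) = 2
  deg(5) = 2

Step 2: Count vertices with odd degree:
  Odd-degree vertices: 1, 3 (2 total)

Step 3: Apply Euler's theorem:
  - Eulerian circuit exists iff graph is connected and all vertices have even degree
  - Eulerian path exists iff graph is connected and has 0 or 2 odd-degree vertices

Graph is connected with exactly 2 odd-degree vertices (1, 3).
Eulerian path exists (starting and ending at the odd-degree vertices), but no Eulerian circuit.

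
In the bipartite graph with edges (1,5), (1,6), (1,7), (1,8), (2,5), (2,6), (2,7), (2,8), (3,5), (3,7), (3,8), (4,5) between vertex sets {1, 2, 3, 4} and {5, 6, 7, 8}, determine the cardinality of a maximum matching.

Step 1: List the neighbors of each left vertex:
  1: 5, 6, 7, 8
  2: 5, 6, 7, 8
  3: 5, 7, 8
  4: 5

Step 2: Greedily match left vertices, then look for augmenting paths:
  Match 1 -- 8
  Match 2 -- 6
  Match 3 -- 7
  Match 4 -- 5
  No augmenting path remains.

Step 3: Verify this is maximum:
  Matching size 4 = min(|L|, |R|) = min(4, 4), which is an upper bound, so this matching is maximum.

Maximum matching: {(1,8), (2,6), (3,7), (4,5)}
Size: 4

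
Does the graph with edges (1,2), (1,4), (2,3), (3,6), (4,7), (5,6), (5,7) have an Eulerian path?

Step 1: Find the degree of each vertex:
  deg(1) = 2
  deg(2) = 2
  deg(3) = 2
  deg(4) = 2
  deg(5) = 2
  deg(6) = 2
  deg(7) = 2

Step 2: Count vertices with odd degree:
  All vertices have even degree (0 odd-degree vertices)

Step 3: Apply Euler's theorem:
  - Eulerian circuit exists iff graph is connected and all vertices have even degree
  - Eulerian path exists iff graph is connected and has 0 or 2 odd-degree vertices

Graph is connected with 0 odd-degree vertices.
Both Eulerian circuit and Eulerian path exist.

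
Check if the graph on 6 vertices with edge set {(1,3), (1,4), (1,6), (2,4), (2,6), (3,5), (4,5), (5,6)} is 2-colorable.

Step 1: Attempt 2-coloring using BFS:
  Start at vertex 1, assign color 0
  Color vertex 3 with color 1 (neighbor of 1)
  Color vertex 4 with color 1 (neighbor of 1)
  Color vertex 6 with color 1 (neighbor of 1)
  Color vertex 5 with color 0 (neighbor of 3)
  Color vertex 2 with color 0 (neighbor of 4)

Step 2: 2-coloring succeeded. No conflicts found.
  Set A (color 0): {1, 2, 5}
  Set B (color 1): {3, 4, 6}

The graph is bipartite with partition {1, 2, 5}, {3, 4, 6}.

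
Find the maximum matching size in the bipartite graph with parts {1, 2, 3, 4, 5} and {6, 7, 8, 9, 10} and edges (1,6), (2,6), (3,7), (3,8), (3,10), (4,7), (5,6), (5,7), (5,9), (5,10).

Step 1: List the neighbors of each left vertex:
  1: 6
  2: 6
  3: 7, 8, 10
  4: 7
  5: 6, 7, 9, 10

Step 2: Greedily match left vertices, then look for augmenting paths:
  Match 1 -- 6
  Match 3 -- 8
  Match 4 -- 7
  Match 5 -- 9
  No augmenting path remains.

Step 3: Verify this is maximum:
  Matching has size 4. The vertex set {3, 4, 5, 6} covers every edge and has size 4; any matching has at most one edge per cover vertex, so 4 is maximum (König's theorem).

Maximum matching: {(1,6), (3,8), (4,7), (5,9)}
Size: 4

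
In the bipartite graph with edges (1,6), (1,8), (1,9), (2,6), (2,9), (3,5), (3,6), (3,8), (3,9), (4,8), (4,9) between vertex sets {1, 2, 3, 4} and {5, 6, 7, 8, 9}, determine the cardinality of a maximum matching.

Step 1: List the neighbors of each left vertex:
  1: 6, 8, 9
  2: 6, 9
  3: 5, 6, 8, 9
  4: 8, 9

Step 2: Greedily match left vertices, then look for augmenting paths:
  Match 1 -- 6
  Match 2 -- 9
  Match 3 -- 5
  Match 4 -- 8
  No augmenting path remains.

Step 3: Verify this is maximum:
  Matching size 4 = min(|L|, |R|) = min(4, 5), which is an upper bound, so this matching is maximum.

Maximum matching: {(1,6), (2,9), (3,5), (4,8)}
Size: 4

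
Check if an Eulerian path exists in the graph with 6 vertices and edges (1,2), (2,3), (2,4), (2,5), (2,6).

Step 1: Find the degree of each vertex:
  deg(1) = 1
  deg(2) = 5
  deg(3) = 1
  deg(4) = 1
  deg(5) = 1
  deg(6) = 1

Step 2: Count vertices with odd degree:
  Odd-degree vertices: 1, 2, 3, 4, 5, 6 (6 total)

Step 3: Apply Euler's theorem:
  - Eulerian circuit exists iff graph is connected and all vertices have even degree
  - Eulerian path exists iff graph is connected and has 0 or 2 odd-degree vertices

Graph has 6 odd-degree vertices (need 0 or 2).
Neither Eulerian path nor Eulerian circuit exists.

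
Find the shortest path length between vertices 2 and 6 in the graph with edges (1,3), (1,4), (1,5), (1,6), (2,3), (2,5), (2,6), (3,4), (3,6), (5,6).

Step 1: Build adjacency list:
  1: 3, 4, 5, 6
  2: 3, 5, 6
  3: 1, 2, 4, 6
  4: 1, 3
  5: 1, 2, 6
  6: 1, 2, 3, 5

Step 2: BFS from vertex 2 to find shortest path to 6:
  vertex 3 reached at distance 1
  vertex 5 reached at distance 1
  vertex 6 reached at distance 1

Step 3: Shortest path: 2 -> 6
Path length: 1 edge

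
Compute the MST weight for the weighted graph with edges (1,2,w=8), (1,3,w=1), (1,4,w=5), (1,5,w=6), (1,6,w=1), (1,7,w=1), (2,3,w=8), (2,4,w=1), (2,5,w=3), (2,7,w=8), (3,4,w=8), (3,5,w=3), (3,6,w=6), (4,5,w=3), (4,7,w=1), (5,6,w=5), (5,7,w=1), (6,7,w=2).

Apply Kruskal's algorithm (sort edges by weight, add if no cycle):

Sorted edges by weight:
  (1,3) w=1
  (1,6) w=1
  (1,7) w=1
  (2,4) w=1
  (4,7) w=1
  (5,7) w=1
  (6,7) w=2
  (2,5) w=3
  (3,5) w=3
  (4,5) w=3
  (1,4) w=5
  (5,6) w=5
  (1,5) w=6
  (3,6) w=6
  (1,2) w=8
  (2,3) w=8
  (2,7) w=8
  (3,4) w=8

Add edge (1,3) w=1 -- no cycle. Running total: 1
Add edge (1,6) w=1 -- no cycle. Running total: 2
Add edge (1,7) w=1 -- no cycle. Running total: 3
Add edge (2,4) w=1 -- no cycle. Running total: 4
Add edge (4,7) w=1 -- no cycle. Running total: 5
Add edge (5,7) w=1 -- no cycle. Running total: 6

MST edges: (1,3,w=1), (1,6,w=1), (1,7,w=1), (2,4,w=1), (4,7,w=1), (5,7,w=1)
Total MST weight: 1 + 1 + 1 + 1 + 1 + 1 = 6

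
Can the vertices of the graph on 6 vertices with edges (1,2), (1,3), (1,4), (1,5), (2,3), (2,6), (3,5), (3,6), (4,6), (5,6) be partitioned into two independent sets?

Step 1: Attempt 2-coloring using BFS:
  Start at vertex 1, assign color 0
  Color vertex 2 with color 1 (neighbor of 1)
  Color vertex 3 with color 1 (neighbor of 1)
  Color vertex 4 with color 1 (neighbor of 1)
  Color vertex 5 with color 1 (neighbor of 1)

Step 2: Conflict found! Vertices 2 and 3 are adjacent but have the same color.
This means the graph contains an odd cycle.

The graph is NOT bipartite.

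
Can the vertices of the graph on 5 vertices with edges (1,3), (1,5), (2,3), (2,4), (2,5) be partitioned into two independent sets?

Step 1: Attempt 2-coloring using BFS:
  Start at vertex 1, assign color 0
  Color vertex 3 with color 1 (neighbor of 1)
  Color vertex 5 with color 1 (neighbor of 1)
  Color vertex 2 with color 0 (neighbor of 3)
  Color vertex 4 with color 1 (neighbor of 2)

Step 2: 2-coloring succeeded. No conflicts found.
  Set A (color 0): {1, 2}
  Set B (color 1): {3, 4, 5}

The graph is bipartite with partition {1, 2}, {3, 4, 5}.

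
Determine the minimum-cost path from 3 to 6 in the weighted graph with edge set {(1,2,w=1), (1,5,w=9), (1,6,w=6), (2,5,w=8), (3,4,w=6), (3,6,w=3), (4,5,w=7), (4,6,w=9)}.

Step 1: Build adjacency list with weights:
  1: 2(w=1), 5(w=9), 6(w=6)
  2: 1(w=1), 5(w=8)
  3: 4(w=6), 6(w=3)
  4: 3(w=6), 5(w=7), 6(w=9)
  5: 1(w=9), 2(w=8), 4(w=7)
  6: 1(w=6), 3(w=3), 4(w=9)

Step 2: Apply Dijkstra's algorithm from vertex 3:
  Visit vertex 3 (distance=0)
    Update dist[4] = 6
    Update dist[6] = 3
  Visit vertex 6 (distance=3)
    Update dist[1] = 9

Step 3: Shortest path: 3 -> 6
Total weight: 3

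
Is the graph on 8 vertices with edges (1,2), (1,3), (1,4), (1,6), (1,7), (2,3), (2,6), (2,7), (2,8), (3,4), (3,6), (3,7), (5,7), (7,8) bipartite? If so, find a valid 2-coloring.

Step 1: Attempt 2-coloring using BFS:
  Start at vertex 1, assign color 0
  Color vertex 2 with color 1 (neighbor of 1)
  Color vertex 3 with color 1 (neighbor of 1)
  Color vertex 4 with color 1 (neighbor of 1)
  Color vertex 6 with color 1 (neighbor of 1)
  Color vertex 7 with color 1 (neighbor of 1)

Step 2: Conflict found! Vertices 2 and 3 are adjacent but have the same color.
This means the graph contains an odd cycle.

The graph is NOT bipartite.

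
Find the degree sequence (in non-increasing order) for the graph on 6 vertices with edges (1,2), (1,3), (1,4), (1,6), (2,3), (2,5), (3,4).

Step 1: Count edges incident to each vertex:
  deg(1) = 4 (neighbors: 2, 3, 4, 6)
  deg(2) = 3 (neighbors: 1, 3, 5)
  deg(3) = 3 (neighbors: 1, 2, 4)
  deg(4) = 2 (neighbors: 1, 3)
  deg(5) = 1 (neighbors: 2)
  deg(6) = 1 (neighbors: 1)

Step 2: Sort degrees in non-increasing order:
  Degrees: [4, 3, 3, 2, 1, 1] -> sorted: [4, 3, 3, 2, 1, 1]

Degree sequence: [4, 3, 3, 2, 1, 1]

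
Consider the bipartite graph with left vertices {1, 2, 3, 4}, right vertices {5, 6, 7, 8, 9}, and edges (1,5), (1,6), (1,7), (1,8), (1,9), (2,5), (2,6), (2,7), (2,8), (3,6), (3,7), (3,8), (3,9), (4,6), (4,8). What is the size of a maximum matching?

Step 1: List the neighbors of each left vertex:
  1: 5, 6, 7, 8, 9
  2: 5, 6, 7, 8
  3: 6, 7, 8, 9
  4: 6, 8

Step 2: Greedily match left vertices, then look for augmenting paths:
  Match 1 -- 5
  Match 2 -- 6
  Match 3 -- 7
  Match 4 -- 8
  No augmenting path remains.

Step 3: Verify this is maximum:
  Matching size 4 = min(|L|, |R|) = min(4, 5), which is an upper bound, so this matching is maximum.

Maximum matching: {(1,5), (2,6), (3,7), (4,8)}
Size: 4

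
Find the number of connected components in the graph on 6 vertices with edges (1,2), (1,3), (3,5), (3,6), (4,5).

Step 1: Build adjacency list from edges:
  1: 2, 3
  2: 1
  3: 1, 5, 6
  4: 5
  5: 3, 4
  6: 3

Step 2: Run BFS/DFS from vertex 1:
  Visited: {1, 2, 3, 5, 6, 4}
  Reached 6 of 6 vertices

Step 3: All 6 vertices reached from vertex 1, so the graph is connected.
Number of connected components: 1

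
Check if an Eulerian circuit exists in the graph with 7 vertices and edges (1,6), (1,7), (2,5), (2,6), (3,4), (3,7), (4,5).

Step 1: Find the degree of each vertex:
  deg(1) = 2
  deg(2) = 2
  deg(3) = 2
  deg(4) = 2
  deg(5) = 2
  deg(6) = 2
  deg(7) = 2

Step 2: Count vertices with odd degree:
  All vertices have even degree (0 odd-degree vertices)

Step 3: Apply Euler's theorem:
  - Eulerian circuit exists iff graph is connected and all vertices have even degree
  - Eulerian path exists iff graph is connected and has 0 or 2 odd-degree vertices

Graph is connected with 0 odd-degree vertices.
Both Eulerian circuit and Eulerian path exist.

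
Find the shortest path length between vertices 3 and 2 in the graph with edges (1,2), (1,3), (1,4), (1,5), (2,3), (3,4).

Step 1: Build adjacency list:
  1: 2, 3, 4, 5
  2: 1, 3
  3: 1, 2, 4
  4: 1, 3
  5: 1

Step 2: BFS from vertex 3 to find shortest path to 2:
  vertex 1 reached at distance 1
  vertex 2 reached at distance 1

Step 3: Shortest path: 3 -> 2
Path length: 1 edge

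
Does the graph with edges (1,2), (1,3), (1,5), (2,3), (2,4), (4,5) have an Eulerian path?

Step 1: Find the degree of each vertex:
  deg(1) = 3
  deg(2) = 3
  deg(3) = 2
  deg(4) = 2
  deg(5) = 2

Step 2: Count vertices with odd degree:
  Odd-degree vertices: 1, 2 (2 total)

Step 3: Apply Euler's theorem:
  - Eulerian circuit exists iff graph is connected and all vertices have even degree
  - Eulerian path exists iff graph is connected and has 0 or 2 odd-degree vertices

Graph is connected with exactly 2 odd-degree vertices (1, 2).
Eulerian path exists (starting and ending at the odd-degree vertices), but no Eulerian circuit.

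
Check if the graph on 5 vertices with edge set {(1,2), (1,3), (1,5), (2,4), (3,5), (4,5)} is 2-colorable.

Step 1: Attempt 2-coloring using BFS:
  Start at vertex 1, assign color 0
  Color vertex 2 with color 1 (neighbor of 1)
  Color vertex 3 with color 1 (neighbor of 1)
  Color vertex 5 with color 1 (neighbor of 1)
  Color vertex 4 with color 0 (neighbor of 2)

Step 2: Conflict found! Vertices 3 and 5 are adjacent but have the same color.
This means the graph contains an odd cycle.

The graph is NOT bipartite.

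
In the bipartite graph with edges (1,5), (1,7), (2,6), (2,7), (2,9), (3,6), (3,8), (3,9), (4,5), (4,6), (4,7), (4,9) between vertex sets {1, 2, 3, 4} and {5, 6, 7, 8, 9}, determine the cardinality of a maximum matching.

Step 1: List the neighbors of each left vertex:
  1: 5, 7
  2: 6, 7, 9
  3: 6, 8, 9
  4: 5, 6, 7, 9

Step 2: Greedily match left vertices, then look for augmenting paths:
  Match 1 -- 5
  Match 2 -- 6
  Match 3 -- 8
  Match 4 -- 7
  No augmenting path remains.

Step 3: Verify this is maximum:
  Matching size 4 = min(|L|, |R|) = min(4, 5), which is an upper bound, so this matching is maximum.

Maximum matching: {(1,5), (2,6), (3,8), (4,7)}
Size: 4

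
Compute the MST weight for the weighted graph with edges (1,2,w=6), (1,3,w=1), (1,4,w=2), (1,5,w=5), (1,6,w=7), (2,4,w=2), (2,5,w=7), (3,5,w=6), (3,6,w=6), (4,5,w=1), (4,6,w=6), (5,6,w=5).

Apply Kruskal's algorithm (sort edges by weight, add if no cycle):

Sorted edges by weight:
  (1,3) w=1
  (4,5) w=1
  (1,4) w=2
  (2,4) w=2
  (1,5) w=5
  (5,6) w=5
  (1,2) w=6
  (3,5) w=6
  (3,6) w=6
  (4,6) w=6
  (1,6) w=7
  (2,5) w=7

Add edge (1,3) w=1 -- no cycle. Running total: 1
Add edge (4,5) w=1 -- no cycle. Running total: 2
Add edge (1,4) w=2 -- no cycle. Running total: 4
Add edge (2,4) w=2 -- no cycle. Running total: 6
Skip edge (1,5) w=5 -- would create cycle
Add edge (5,6) w=5 -- no cycle. Running total: 11

MST edges: (1,3,w=1), (4,5,w=1), (1,4,w=2), (2,4,w=2), (5,6,w=5)
Total MST weight: 1 + 1 + 2 + 2 + 5 = 11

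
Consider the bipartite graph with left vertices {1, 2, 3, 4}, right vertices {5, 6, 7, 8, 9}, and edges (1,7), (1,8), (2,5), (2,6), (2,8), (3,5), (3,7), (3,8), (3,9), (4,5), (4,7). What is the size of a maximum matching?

Step 1: List the neighbors of each left vertex:
  1: 7, 8
  2: 5, 6, 8
  3: 5, 7, 8, 9
  4: 5, 7

Step 2: Greedily match left vertices, then look for augmenting paths:
  Match 1 -- 7
  Match 2 -- 6
  Match 3 -- 8
  Match 4 -- 5
  No augmenting path remains.

Step 3: Verify this is maximum:
  Matching size 4 = min(|L|, |R|) = min(4, 5), which is an upper bound, so this matching is maximum.

Maximum matching: {(1,7), (2,6), (3,8), (4,5)}
Size: 4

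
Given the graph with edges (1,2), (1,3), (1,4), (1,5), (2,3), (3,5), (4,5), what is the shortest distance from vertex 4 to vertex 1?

Step 1: Build adjacency list:
  1: 2, 3, 4, 5
  2: 1, 3
  3: 1, 2, 5
  4: 1, 5
  5: 1, 3, 4

Step 2: BFS from vertex 4 to find shortest path to 1:
  vertex 1 reached at distance 1

Step 3: Shortest path: 4 -> 1
Path length: 1 edge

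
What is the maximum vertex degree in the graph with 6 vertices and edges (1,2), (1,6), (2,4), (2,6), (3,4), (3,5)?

Step 1: Count edges incident to each vertex:
  deg(1) = 2 (neighbors: 2, 6)
  deg(2) = 3 (neighbors: 1, 4, 6)
  deg(3) = 2 (neighbors: 4, 5)
  deg(4) = 2 (neighbors: 2, 3)
  deg(5) = 1 (neighbors: 3)
  deg(6) = 2 (neighbors: 1, 2)

Step 2: Find maximum:
  max(2, 3, 2, 2, 1, 2) = 3 (vertex 2)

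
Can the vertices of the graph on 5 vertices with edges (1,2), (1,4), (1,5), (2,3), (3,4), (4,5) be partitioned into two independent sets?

Step 1: Attempt 2-coloring using BFS:
  Start at vertex 1, assign color 0
  Color vertex 2 with color 1 (neighbor of 1)
  Color vertex 4 with color 1 (neighbor of 1)
  Color vertex 5 with color 1 (neighbor of 1)
  Color vertex 3 with color 0 (neighbor of 2)

Step 2: Conflict found! Vertices 4 and 5 are adjacent but have the same color.
This means the graph contains an odd cycle.

The graph is NOT bipartite.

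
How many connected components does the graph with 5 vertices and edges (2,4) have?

Step 1: Build adjacency list from edges:
  1: (none)
  2: 4
  3: (none)
  4: 2
  5: (none)

Step 2: Run BFS/DFS from vertex 1:
  Visited: {1}
  Reached 1 of 5 vertices

Step 3: Only 1 of 5 vertices reached. Graph is disconnected.
Connected components: {1}, {2, 4}, {3}, {5}
Number of connected components: 4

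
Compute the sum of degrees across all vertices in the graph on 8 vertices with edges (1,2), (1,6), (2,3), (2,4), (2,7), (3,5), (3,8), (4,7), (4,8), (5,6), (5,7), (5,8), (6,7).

Step 1: Count edges incident to each vertex:
  deg(1) = 2 (neighbors: 2, 6)
  deg(2) = 4 (neighbors: 1, 3, 4, 7)
  deg(3) = 3 (neighbors: 2, 5, 8)
  deg(4) = 3 (neighbors: 2, 7, 8)
  deg(5) = 4 (neighbors: 3, 6, 7, 8)
  deg(6) = 3 (neighbors: 1, 5, 7)
  deg(7) = 4 (neighbors: 2, 4, 5, 6)
  deg(8) = 3 (neighbors: 3, 4, 5)

Step 2: Sum all degrees:
  2 + 4 + 3 + 3 + 4 + 3 + 4 + 3 = 26

Verification: sum of degrees = 2 * |E| = 2 * 13 = 26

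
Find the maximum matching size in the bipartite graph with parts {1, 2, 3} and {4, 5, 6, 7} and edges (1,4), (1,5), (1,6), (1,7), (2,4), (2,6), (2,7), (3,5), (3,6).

Step 1: List the neighbors of each left vertex:
  1: 4, 5, 6, 7
  2: 4, 6, 7
  3: 5, 6

Step 2: Greedily match left vertices, then look for augmenting paths:
  Match 1 -- 4
  Match 2 -- 6
  Match 3 -- 5
  No augmenting path remains.

Step 3: Verify this is maximum:
  Matching size 3 = min(|L|, |R|) = min(3, 4), which is an upper bound, so this matching is maximum.

Maximum matching: {(1,4), (2,6), (3,5)}
Size: 3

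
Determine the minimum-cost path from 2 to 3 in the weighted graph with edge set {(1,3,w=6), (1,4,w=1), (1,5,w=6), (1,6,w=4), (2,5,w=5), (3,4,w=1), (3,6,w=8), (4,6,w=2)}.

Step 1: Build adjacency list with weights:
  1: 3(w=6), 4(w=1), 5(w=6), 6(w=4)
  2: 5(w=5)
  3: 1(w=6), 4(w=1), 6(w=8)
  4: 1(w=1), 3(w=1), 6(w=2)
  5: 1(w=6), 2(w=5)
  6: 1(w=4), 3(w=8), 4(w=2)

Step 2: Apply Dijkstra's algorithm from vertex 2:
  Visit vertex 2 (distance=0)
    Update dist[5] = 5
  Visit vertex 5 (distance=5)
    Update dist[1] = 11
  Visit vertex 1 (distance=11)
    Update dist[3] = 17
    Update dist[4] = 12
    Update dist[6] = 15
  Visit vertex 4 (distance=12)
    Update dist[3] = 13
    Update dist[6] = 14
  Visit vertex 3 (distance=13)

Step 3: Shortest path: 2 -> 5 -> 1 -> 4 -> 3
Total weight: 5 + 6 + 1 + 1 = 13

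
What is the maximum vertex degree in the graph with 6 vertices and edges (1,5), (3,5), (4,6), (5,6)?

Step 1: Count edges incident to each vertex:
  deg(1) = 1 (neighbors: 5)
  deg(2) = 0 (neighbors: none)
  deg(3) = 1 (neighbors: 5)
  deg(4) = 1 (neighbors: 6)
  deg(5) = 3 (neighbors: 1, 3, 6)
  deg(6) = 2 (neighbors: 4, 5)

Step 2: Find maximum:
  max(1, 0, 1, 1, 3, 2) = 3 (vertex 5)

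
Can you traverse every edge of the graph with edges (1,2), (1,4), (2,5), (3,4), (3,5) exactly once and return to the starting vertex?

Step 1: Find the degree of each vertex:
  deg(1) = 2
  deg(2) = 2
  deg(3) = 2
  deg(4) = 2
  deg(5) = 2

Step 2: Count vertices with odd degree:
  All vertices have even degree (0 odd-degree vertices)

Step 3: Apply Euler's theorem:
  - Eulerian circuit exists iff graph is connected and all vertices have even degree
  - Eulerian path exists iff graph is connected and has 0 or 2 odd-degree vertices

Graph is connected with 0 odd-degree vertices.
Both Eulerian circuit and Eulerian path exist.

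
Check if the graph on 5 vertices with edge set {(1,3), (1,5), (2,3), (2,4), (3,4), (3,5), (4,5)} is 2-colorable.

Step 1: Attempt 2-coloring using BFS:
  Start at vertex 1, assign color 0
  Color vertex 3 with color 1 (neighbor of 1)
  Color vertex 5 with color 1 (neighbor of 1)
  Color vertex 2 with color 0 (neighbor of 3)
  Color vertex 4 with color 0 (neighbor of 3)

Step 2: Conflict found! Vertices 3 and 5 are adjacent but have the same color.
This means the graph contains an odd cycle.

The graph is NOT bipartite.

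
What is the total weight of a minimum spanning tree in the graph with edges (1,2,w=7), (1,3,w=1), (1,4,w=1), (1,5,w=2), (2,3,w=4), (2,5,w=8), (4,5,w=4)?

Apply Kruskal's algorithm (sort edges by weight, add if no cycle):

Sorted edges by weight:
  (1,4) w=1
  (1,3) w=1
  (1,5) w=2
  (2,3) w=4
  (4,5) w=4
  (1,2) w=7
  (2,5) w=8

Add edge (1,4) w=1 -- no cycle. Running total: 1
Add edge (1,3) w=1 -- no cycle. Running total: 2
Add edge (1,5) w=2 -- no cycle. Running total: 4
Add edge (2,3) w=4 -- no cycle. Running total: 8

MST edges: (1,4,w=1), (1,3,w=1), (1,5,w=2), (2,3,w=4)
Total MST weight: 1 + 1 + 2 + 4 = 8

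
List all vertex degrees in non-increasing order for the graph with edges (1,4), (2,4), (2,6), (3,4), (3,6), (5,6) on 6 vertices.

Step 1: Count edges incident to each vertex:
  deg(1) = 1 (neighbors: 4)
  deg(2) = 2 (neighbors: 4, 6)
  deg(3) = 2 (neighbors: 4, 6)
  deg(4) = 3 (neighbors: 1, 2, 3)
  deg(5) = 1 (neighbors: 6)
  deg(6) = 3 (neighbors: 2, 3, 5)

Step 2: Sort degrees in non-increasing order:
  Degrees: [1, 2, 2, 3, 1, 3] -> sorted: [3, 3, 2, 2, 1, 1]

Degree sequence: [3, 3, 2, 2, 1, 1]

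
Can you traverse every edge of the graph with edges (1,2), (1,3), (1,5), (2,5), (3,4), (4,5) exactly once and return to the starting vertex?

Step 1: Find the degree of each vertex:
  deg(1) = 3
  deg(2) = 2
  deg(3) = 2
  deg(4) = 2
  deg(5) = 3

Step 2: Count vertices with odd degree:
  Odd-degree vertices: 1, 5 (2 total)

Step 3: Apply Euler's theorem:
  - Eulerian circuit exists iff graph is connected and all vertices have even degree
  - Eulerian path exists iff graph is connected and has 0 or 2 odd-degree vertices

Graph is connected with exactly 2 odd-degree vertices (1, 5).
Eulerian path exists (starting and ending at the odd-degree vertices), but no Eulerian circuit.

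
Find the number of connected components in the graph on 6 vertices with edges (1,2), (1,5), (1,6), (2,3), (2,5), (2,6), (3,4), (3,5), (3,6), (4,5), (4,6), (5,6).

Step 1: Build adjacency list from edges:
  1: 2, 5, 6
  2: 1, 3, 5, 6
  3: 2, 4, 5, 6
  4: 3, 5, 6
  5: 1, 2, 3, 4, 6
  6: 1, 2, 3, 4, 5

Step 2: Run BFS/DFS from vertex 1:
  Visited: {1, 2, 5, 6, 3, 4}
  Reached 6 of 6 vertices

Step 3: All 6 vertices reached from vertex 1, so the graph is connected.
Number of connected components: 1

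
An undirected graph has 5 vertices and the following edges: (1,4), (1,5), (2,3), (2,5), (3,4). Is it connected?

Step 1: Build adjacency list from edges:
  1: 4, 5
  2: 3, 5
  3: 2, 4
  4: 1, 3
  5: 1, 2

Step 2: Run BFS/DFS from vertex 1:
  Visited: {1, 4, 5, 3, 2}
  Reached 5 of 5 vertices

Step 3: All 5 vertices reached from vertex 1, so the graph is connected.
Answer: Yes, the graph is connected.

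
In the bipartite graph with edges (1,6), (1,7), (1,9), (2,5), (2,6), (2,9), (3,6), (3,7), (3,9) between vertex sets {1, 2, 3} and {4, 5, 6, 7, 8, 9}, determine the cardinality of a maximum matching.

Step 1: List the neighbors of each left vertex:
  1: 6, 7, 9
  2: 5, 6, 9
  3: 6, 7, 9

Step 2: Greedily match left vertices, then look for augmenting paths:
  Match 1 -- 6
  Match 2 -- 5
  Match 3 -- 7
  No augmenting path remains.

Step 3: Verify this is maximum:
  Matching size 3 = min(|L|, |R|) = min(3, 6), which is an upper bound, so this matching is maximum.

Maximum matching: {(1,6), (2,5), (3,7)}
Size: 3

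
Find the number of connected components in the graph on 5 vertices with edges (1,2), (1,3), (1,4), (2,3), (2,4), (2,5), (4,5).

Step 1: Build adjacency list from edges:
  1: 2, 3, 4
  2: 1, 3, 4, 5
  3: 1, 2
  4: 1, 2, 5
  5: 2, 4

Step 2: Run BFS/DFS from vertex 1:
  Visited: {1, 2, 3, 4, 5}
  Reached 5 of 5 vertices

Step 3: All 5 vertices reached from vertex 1, so the graph is connected.
Number of connected components: 1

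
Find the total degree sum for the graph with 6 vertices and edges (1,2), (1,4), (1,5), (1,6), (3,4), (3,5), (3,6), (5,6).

Step 1: Count edges incident to each vertex:
  deg(1) = 4 (neighbors: 2, 4, 5, 6)
  deg(2) = 1 (neighbors: 1)
  deg(3) = 3 (neighbors: 4, 5, 6)
  deg(4) = 2 (neighbors: 1, 3)
  deg(5) = 3 (neighbors: 1, 3, 6)
  deg(6) = 3 (neighbors: 1, 3, 5)

Step 2: Sum all degrees:
  4 + 1 + 3 + 2 + 3 + 3 = 16

Verification: sum of degrees = 2 * |E| = 2 * 8 = 16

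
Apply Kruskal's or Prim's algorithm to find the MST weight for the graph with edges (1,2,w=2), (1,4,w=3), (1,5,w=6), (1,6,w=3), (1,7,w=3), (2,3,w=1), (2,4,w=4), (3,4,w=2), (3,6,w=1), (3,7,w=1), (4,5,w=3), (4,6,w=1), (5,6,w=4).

Apply Kruskal's algorithm (sort edges by weight, add if no cycle):

Sorted edges by weight:
  (2,3) w=1
  (3,7) w=1
  (3,6) w=1
  (4,6) w=1
  (1,2) w=2
  (3,4) w=2
  (1,7) w=3
  (1,4) w=3
  (1,6) w=3
  (4,5) w=3
  (2,4) w=4
  (5,6) w=4
  (1,5) w=6

Add edge (2,3) w=1 -- no cycle. Running total: 1
Add edge (3,7) w=1 -- no cycle. Running total: 2
Add edge (3,6) w=1 -- no cycle. Running total: 3
Add edge (4,6) w=1 -- no cycle. Running total: 4
Add edge (1,2) w=2 -- no cycle. Running total: 6
Skip edge (3,4) w=2 -- would create cycle
Skip edge (1,7) w=3 -- would create cycle
Skip edge (1,4) w=3 -- would create cycle
Skip edge (1,6) w=3 -- would create cycle
Add edge (4,5) w=3 -- no cycle. Running total: 9

MST edges: (2,3,w=1), (3,7,w=1), (3,6,w=1), (4,6,w=1), (1,2,w=2), (4,5,w=3)
Total MST weight: 1 + 1 + 1 + 1 + 2 + 3 = 9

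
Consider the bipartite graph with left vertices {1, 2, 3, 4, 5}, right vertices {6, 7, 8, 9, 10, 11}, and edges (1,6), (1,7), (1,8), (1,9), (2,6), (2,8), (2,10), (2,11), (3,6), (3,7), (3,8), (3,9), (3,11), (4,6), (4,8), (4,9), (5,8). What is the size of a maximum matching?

Step 1: List the neighbors of each left vertex:
  1: 6, 7, 8, 9
  2: 6, 8, 10, 11
  3: 6, 7, 8, 9, 11
  4: 6, 8, 9
  5: 8

Step 2: Greedily match left vertices, then look for augmenting paths:
  Match 1 -- 6
  Match 2 -- 10
  Match 3 -- 7
  Match 4 -- 9
  Match 5 -- 8
  No augmenting path remains.

Step 3: Verify this is maximum:
  Matching size 5 = min(|L|, |R|) = min(5, 6), which is an upper bound, so this matching is maximum.

Maximum matching: {(1,6), (2,10), (3,7), (4,9), (5,8)}
Size: 5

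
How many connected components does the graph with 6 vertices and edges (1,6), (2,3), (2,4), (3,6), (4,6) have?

Step 1: Build adjacency list from edges:
  1: 6
  2: 3, 4
  3: 2, 6
  4: 2, 6
  5: (none)
  6: 1, 3, 4

Step 2: Run BFS/DFS from vertex 1:
  Visited: {1, 6, 3, 4, 2}
  Reached 5 of 6 vertices

Step 3: Only 5 of 6 vertices reached. Graph is disconnected.
Connected components: {1, 2, 3, 4, 6}, {5}
Number of connected components: 2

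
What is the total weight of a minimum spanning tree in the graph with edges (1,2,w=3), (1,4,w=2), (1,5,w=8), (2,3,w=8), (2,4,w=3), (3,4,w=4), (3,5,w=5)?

Apply Kruskal's algorithm (sort edges by weight, add if no cycle):

Sorted edges by weight:
  (1,4) w=2
  (1,2) w=3
  (2,4) w=3
  (3,4) w=4
  (3,5) w=5
  (1,5) w=8
  (2,3) w=8

Add edge (1,4) w=2 -- no cycle. Running total: 2
Add edge (1,2) w=3 -- no cycle. Running total: 5
Skip edge (2,4) w=3 -- would create cycle
Add edge (3,4) w=4 -- no cycle. Running total: 9
Add edge (3,5) w=5 -- no cycle. Running total: 14

MST edges: (1,4,w=2), (1,2,w=3), (3,4,w=4), (3,5,w=5)
Total MST weight: 2 + 3 + 4 + 5 = 14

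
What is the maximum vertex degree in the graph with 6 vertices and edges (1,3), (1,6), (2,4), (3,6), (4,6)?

Step 1: Count edges incident to each vertex:
  deg(1) = 2 (neighbors: 3, 6)
  deg(2) = 1 (neighbors: 4)
  deg(3) = 2 (neighbors: 1, 6)
  deg(4) = 2 (neighbors: 2, 6)
  deg(5) = 0 (neighbors: none)
  deg(6) = 3 (neighbors: 1, 3, 4)

Step 2: Find maximum:
  max(2, 1, 2, 2, 0, 3) = 3 (vertex 6)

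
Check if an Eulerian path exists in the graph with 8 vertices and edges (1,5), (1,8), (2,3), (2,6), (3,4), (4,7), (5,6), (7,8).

Step 1: Find the degree of each vertex:
  deg(1) = 2
  deg(2) = 2
  deg(3) = 2
  deg(4) = 2
  deg(5) = 2
  deg(6) = 2
  deg(7) = 2
  deg(8) = 2

Step 2: Count vertices with odd degree:
  All vertices have even degree (0 odd-degree vertices)

Step 3: Apply Euler's theorem:
  - Eulerian circuit exists iff graph is connected and all vertices have even degree
  - Eulerian path exists iff graph is connected and has 0 or 2 odd-degree vertices

Graph is connected with 0 odd-degree vertices.
Both Eulerian circuit and Eulerian path exist.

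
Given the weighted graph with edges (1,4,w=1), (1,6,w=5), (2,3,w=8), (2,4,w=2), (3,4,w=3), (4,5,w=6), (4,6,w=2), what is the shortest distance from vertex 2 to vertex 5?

Step 1: Build adjacency list with weights:
  1: 4(w=1), 6(w=5)
  2: 3(w=8), 4(w=2)
  3: 2(w=8), 4(w=3)
  4: 1(w=1), 2(w=2), 3(w=3), 5(w=6), 6(w=2)
  5: 4(w=6)
  6: 1(w=5), 4(w=2)

Step 2: Apply Dijkstra's algorithm from vertex 2:
  Visit vertex 2 (distance=0)
    Update dist[3] = 8
    Update dist[4] = 2
  Visit vertex 4 (distance=2)
    Update dist[1] = 3
    Update dist[3] = 5
    Update dist[5] = 8
    Update dist[6] = 4
  Visit vertex 1 (distance=3)
  Visit vertex 6 (distance=4)
  Visit vertex 3 (distance=5)
  Visit vertex 5 (distance=8)

Step 3: Shortest path: 2 -> 4 -> 5
Total weight: 2 + 6 = 8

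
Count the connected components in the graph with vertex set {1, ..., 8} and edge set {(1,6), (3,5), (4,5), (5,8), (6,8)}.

Step 1: Build adjacency list from edges:
  1: 6
  2: (none)
  3: 5
  4: 5
  5: 3, 4, 8
  6: 1, 8
  7: (none)
  8: 5, 6

Step 2: Run BFS/DFS from vertex 1:
  Visited: {1, 6, 8, 5, 3, 4}
  Reached 6 of 8 vertices

Step 3: Only 6 of 8 vertices reached. Graph is disconnected.
Connected components: {1, 3, 4, 5, 6, 8}, {2}, {7}
Number of connected components: 3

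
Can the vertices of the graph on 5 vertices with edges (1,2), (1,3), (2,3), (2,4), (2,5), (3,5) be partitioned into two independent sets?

Step 1: Attempt 2-coloring using BFS:
  Start at vertex 1, assign color 0
  Color vertex 2 with color 1 (neighbor of 1)
  Color vertex 3 with color 1 (neighbor of 1)

Step 2: Conflict found! Vertices 2 and 3 are adjacent but have the same color.
This means the graph contains an odd cycle.

The graph is NOT bipartite.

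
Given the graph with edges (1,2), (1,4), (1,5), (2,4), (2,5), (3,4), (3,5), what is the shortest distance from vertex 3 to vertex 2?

Step 1: Build adjacency list:
  1: 2, 4, 5
  2: 1, 4, 5
  3: 4, 5
  4: 1, 2, 3
  5: 1, 2, 3

Step 2: BFS from vertex 3 to find shortest path to 2:
  vertex 4 reached at distance 1
  vertex 5 reached at distance 1
  vertex 1 reached at distance 2
  vertex 2 reached at distance 2

Step 3: Shortest path: 3 -> 4 -> 2
Path length: 2 edges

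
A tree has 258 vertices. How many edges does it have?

A tree on n vertices always has exactly n - 1 edges.
For n = 258: edges = 258 - 1 = 257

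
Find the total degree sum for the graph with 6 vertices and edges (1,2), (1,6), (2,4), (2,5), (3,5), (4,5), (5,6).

Step 1: Count edges incident to each vertex:
  deg(1) = 2 (neighbors: 2, 6)
  deg(2) = 3 (neighbors: 1, 4, 5)
  deg(3) = 1 (neighbors: 5)
  deg(4) = 2 (neighbors: 2, 5)
  deg(5) = 4 (neighbors: 2, 3, 4, 6)
  deg(6) = 2 (neighbors: 1, 5)

Step 2: Sum all degrees:
  2 + 3 + 1 + 2 + 4 + 2 = 14

Verification: sum of degrees = 2 * |E| = 2 * 7 = 14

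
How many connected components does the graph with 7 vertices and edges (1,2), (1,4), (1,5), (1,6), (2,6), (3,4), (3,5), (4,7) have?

Step 1: Build adjacency list from edges:
  1: 2, 4, 5, 6
  2: 1, 6
  3: 4, 5
  4: 1, 3, 7
  5: 1, 3
  6: 1, 2
  7: 4

Step 2: Run BFS/DFS from vertex 1:
  Visited: {1, 2, 4, 5, 6, 3, 7}
  Reached 7 of 7 vertices

Step 3: All 7 vertices reached from vertex 1, so the graph is connected.
Number of connected components: 1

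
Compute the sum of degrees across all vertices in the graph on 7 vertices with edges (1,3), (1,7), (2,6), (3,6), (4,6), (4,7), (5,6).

Step 1: Count edges incident to each vertex:
  deg(1) = 2 (neighbors: 3, 7)
  deg(2) = 1 (neighbors: 6)
  deg(3) = 2 (neighbors: 1, 6)
  deg(4) = 2 (neighbors: 6, 7)
  deg(5) = 1 (neighbors: 6)
  deg(6) = 4 (neighbors: 2, 3, 4, 5)
  deg(7) = 2 (neighbors: 1, 4)

Step 2: Sum all degrees:
  2 + 1 + 2 + 2 + 1 + 4 + 2 = 14

Verification: sum of degrees = 2 * |E| = 2 * 7 = 14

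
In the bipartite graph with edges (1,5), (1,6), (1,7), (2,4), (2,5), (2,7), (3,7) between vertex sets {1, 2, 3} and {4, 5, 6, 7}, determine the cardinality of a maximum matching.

Step 1: List the neighbors of each left vertex:
  1: 5, 6, 7
  2: 4, 5, 7
  3: 7

Step 2: Greedily match left vertices, then look for augmenting paths:
  Match 1 -- 5
  Match 2 -- 4
  Match 3 -- 7
  No augmenting path remains.

Step 3: Verify this is maximum:
  Matching size 3 = min(|L|, |R|) = min(3, 4), which is an upper bound, so this matching is maximum.

Maximum matching: {(1,5), (2,4), (3,7)}
Size: 3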